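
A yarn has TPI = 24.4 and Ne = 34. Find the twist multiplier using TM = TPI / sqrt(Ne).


Formula: TM = TPI / sqrt(Ne)
Step 1: sqrt(Ne) = sqrt(34) = 5.831
Step 2: TM = 24.4 / 5.831 = 4.18

4.18 TM


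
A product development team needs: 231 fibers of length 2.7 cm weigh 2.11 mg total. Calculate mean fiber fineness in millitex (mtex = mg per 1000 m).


Formula: fineness (mtex) = mass (mg) / total length (km) = (mass_mg / total_length_m) * 1000
Step 1: Convert fiber length: 2.7 cm = 0.027 m
Step 2: Total fiber length = 231 * 0.027 = 6.237 m
Step 3: Linear density = 2.11 mg / 6.237 m = 0.3383 mg/m
Step 4: fineness = 0.3383 * 1000 = 338.3 mtex

338.3 mtex


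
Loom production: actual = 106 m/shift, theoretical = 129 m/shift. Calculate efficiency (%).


Formula: Efficiency% = (Actual output / Theoretical output) * 100
Efficiency% = (106 / 129) * 100
Efficiency% = 0.821705 * 100 = 82.1705% ≈ 82.2%

82.2%


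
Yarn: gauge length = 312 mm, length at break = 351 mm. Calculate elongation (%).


Formula: Elongation (%) = ((L_break - L0) / L0) * 100
Step 1: Extension = 351 - 312 = 39 mm
Step 2: Elongation = (39 / 312) * 100
Step 3: Elongation = 0.125 * 100 = 12.5%

12.5%


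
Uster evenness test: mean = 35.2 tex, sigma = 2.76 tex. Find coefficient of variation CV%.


Formula: CV% = (standard deviation / mean) * 100
Step 1: Ratio = 2.76 / 35.2 = 0.078409
Step 2: CV% = 0.078409 * 100 = 7.8409% ≈ 7.8%

7.8%


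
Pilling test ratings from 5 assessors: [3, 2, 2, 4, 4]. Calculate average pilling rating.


Formula: Mean = sum / count
Sum = 3 + 2 + 2 + 4 + 4 = 15
Mean = 15 / 5 = 3.0

3.0


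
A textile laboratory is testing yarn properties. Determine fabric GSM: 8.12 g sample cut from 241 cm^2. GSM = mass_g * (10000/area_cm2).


Formula: GSM = mass_g / area_m2
Step 1: Convert area: 241 cm^2 = 241 / 10000 = 0.0241 m^2
Step 2: GSM = 8.12 g / 0.0241 m^2 = 336.9 g/m^2

336.9 g/m^2


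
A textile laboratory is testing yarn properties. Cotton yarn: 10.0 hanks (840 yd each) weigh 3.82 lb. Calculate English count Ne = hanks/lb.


Formula: Ne = hanks / mass_lb
Substituting: Ne = 10.0 / 3.82
Ne = 2.6

2.6 Ne


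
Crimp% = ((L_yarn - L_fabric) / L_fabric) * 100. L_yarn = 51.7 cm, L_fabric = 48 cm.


Formula: Crimp% = ((L_yarn - L_fabric) / L_fabric) * 100
Step 1: Extension = 51.7 - 48 = 3.7 cm
Step 2: Crimp% = (3.7 / 48) * 100
Step 3: Crimp% = 0.077083 * 100 = 7.7083% ≈ 7.7%

7.7%


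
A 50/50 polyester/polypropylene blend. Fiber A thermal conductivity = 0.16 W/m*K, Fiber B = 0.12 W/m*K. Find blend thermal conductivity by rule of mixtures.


Formula: Blend property = (fraction_A * property_A) + (fraction_B * property_B)
Step 1: Contribution A = 50/100 * 0.16 W/m*K = 0.08 W/m*K
Step 2: Contribution B = 50/100 * 0.12 W/m*K = 0.06 W/m*K
Step 3: Blend thermal conductivity = 0.08 + 0.06 = 0.14 W/m*K

0.14 W/m*K


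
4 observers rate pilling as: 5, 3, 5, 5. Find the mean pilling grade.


Formula: Mean = sum / count
Sum = 5 + 3 + 5 + 5 = 18
Mean = 18 / 4 = 4.5

4.5


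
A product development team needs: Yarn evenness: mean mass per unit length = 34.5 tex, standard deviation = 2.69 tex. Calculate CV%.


Formula: CV% = (standard deviation / mean) * 100
Step 1: Ratio = 2.69 / 34.5 = 0.077971
Step 2: CV% = 0.077971 * 100 = 7.7971% ≈ 7.8%

7.8%


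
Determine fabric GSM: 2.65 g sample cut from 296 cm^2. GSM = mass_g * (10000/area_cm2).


Formula: GSM = mass_g / area_m2
Step 1: Convert area: 296 cm^2 = 296 / 10000 = 0.0296 m^2
Step 2: GSM = 2.65 g / 0.0296 m^2 = 89.5 g/m^2

89.5 g/m^2


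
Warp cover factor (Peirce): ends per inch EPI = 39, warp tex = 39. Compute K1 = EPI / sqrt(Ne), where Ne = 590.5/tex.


Formula: K1 = EPI / sqrt(Ne), with Ne = 590.5 / tex_warp
Step 1: Ne = 590.5 / 39 = 15.141
Step 2: sqrt(Ne) = sqrt(15.141) = 3.8911
Step 3: K1 = 39 / 3.8911 = 10.0

10.0


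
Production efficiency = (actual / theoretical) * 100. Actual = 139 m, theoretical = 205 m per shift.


Formula: Efficiency% = (Actual output / Theoretical output) * 100
Efficiency% = (139 / 205) * 100
Efficiency% = 0.678049 * 100 = 67.8049% ≈ 67.8%

67.8%


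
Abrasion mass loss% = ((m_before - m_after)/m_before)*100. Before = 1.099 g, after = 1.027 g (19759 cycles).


Formula: Mass loss% = ((m_before - m_after) / m_before) * 100
Step 1: Mass loss = 1.099 - 1.027 = 0.072 g
Step 2: Ratio = 0.072 / 1.099 = 0.0655141
Step 3: Mass loss% = 0.0655141 * 100 = 6.55141% ≈ 6.55%

6.55%


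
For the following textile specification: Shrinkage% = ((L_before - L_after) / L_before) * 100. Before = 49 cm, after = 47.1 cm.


Formula: Shrinkage% = ((L_before - L_after) / L_before) * 100
Step 1: Shrinkage = 49 - 47.1 = 1.9 cm
Step 2: Shrinkage% = (1.9 / 49) * 100
Step 3: Shrinkage% = 0.038776 * 100 = 3.8776% ≈ 3.9%

3.9%


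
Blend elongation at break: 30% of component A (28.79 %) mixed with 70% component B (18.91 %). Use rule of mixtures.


Formula: Blend property = (fraction_A * property_A) + (fraction_B * property_B)
Step 1: Contribution A = 30/100 * 28.79 % = 8.637 %
Step 2: Contribution B = 70/100 * 18.91 % = 13.237 %
Step 3: Blend elongation at break = 8.637 + 13.237 = 21.874 %

21.874 %


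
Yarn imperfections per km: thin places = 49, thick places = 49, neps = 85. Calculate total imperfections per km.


Formula: Total = thin places + thick places + neps
Total = 49 + 49 + 85
Total = 183 imperfections/km

183 imperfections/km


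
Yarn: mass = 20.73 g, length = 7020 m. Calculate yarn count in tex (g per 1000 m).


Formula: Tex = (mass_g / length_m) * 1000
Substituting: Tex = (20.73 / 7020) * 1000
Intermediate: 20.73 / 7020 = 0.00295299 g/m
Tex = 0.00295299 * 1000 = 2.95 tex

2.95 tex


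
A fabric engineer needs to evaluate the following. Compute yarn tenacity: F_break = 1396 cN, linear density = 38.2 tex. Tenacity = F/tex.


Formula: Tenacity = Breaking force / Linear density
Tenacity = 1396 cN / 38.2 tex
Tenacity = 36.54 cN/tex

36.54 cN/tex


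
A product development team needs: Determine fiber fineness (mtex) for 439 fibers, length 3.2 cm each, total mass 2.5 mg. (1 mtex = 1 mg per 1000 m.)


Formula: fineness (mtex) = mass (mg) / total length (km) = (mass_mg / total_length_m) * 1000
Step 1: Convert fiber length: 3.2 cm = 0.032 m
Step 2: Total fiber length = 439 * 0.032 = 14.048 m
Step 3: Linear density = 2.5 mg / 14.048 m = 0.1780 mg/m
Step 4: fineness = 0.1780 * 1000 = 178.0 mtex

178.0 mtex


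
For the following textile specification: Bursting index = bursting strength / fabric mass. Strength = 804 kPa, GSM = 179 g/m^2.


Formula: Bursting Index = Bursting Strength / Fabric GSM
BI = 804 kPa / 179 g/m^2
BI = 4.492 kPa/(g/m^2)

4.492 kPa/(g/m^2)


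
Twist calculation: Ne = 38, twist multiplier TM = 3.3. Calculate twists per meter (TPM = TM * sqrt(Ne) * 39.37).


Formula: TPM = TM * sqrt(Ne) * 39.37
Step 1: sqrt(Ne) = sqrt(38) = 6.1644
Step 2: TM * sqrt(Ne) = 3.3 * 6.1644 = 20.3425
Step 3: TPM = 20.3425 * 39.37 = 801 twists/m

801 twists/m


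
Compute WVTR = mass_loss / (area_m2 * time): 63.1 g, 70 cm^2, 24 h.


Formula: WVTR = mass_loss / (area * time)
Step 1: Convert area: 70 cm^2 = 0.007 m^2
Step 2: WVTR = 63.1 g / (0.007 m^2 * 24 h)
Step 3: WVTR = 63.1 / 0.168 = 375.6 g/m^2/h

375.6 g/m^2/h


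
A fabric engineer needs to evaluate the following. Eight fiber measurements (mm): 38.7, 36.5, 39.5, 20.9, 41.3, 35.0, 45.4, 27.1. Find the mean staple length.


Formula: Mean = sum of lengths / count
Sum = 38.7 + 36.5 + 39.5 + 20.9 + 41.3 + 35.0 + 45.4 + 27.1
Sum = 284.4 mm
Mean = 284.4 / 8 = 35.55 mm

35.55 mm


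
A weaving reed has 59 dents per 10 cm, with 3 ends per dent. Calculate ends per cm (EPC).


Formula: EPC = (dents per 10 cm * ends per dent) / 10
Step 1: Total ends per 10 cm = 59 * 3 = 177
Step 2: EPC = 177 / 10 = 17.7 ends/cm

17.7 ends/cm


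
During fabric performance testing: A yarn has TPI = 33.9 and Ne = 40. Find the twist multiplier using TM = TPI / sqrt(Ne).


Formula: TM = TPI / sqrt(Ne)
Step 1: sqrt(Ne) = sqrt(40) = 6.3246
Step 2: TM = 33.9 / 6.3246 = 5.36

5.36 TM


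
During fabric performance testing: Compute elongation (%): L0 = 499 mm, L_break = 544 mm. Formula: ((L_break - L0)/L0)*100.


Formula: Elongation (%) = ((L_break - L0) / L0) * 100
Step 1: Extension = 544 - 499 = 45 mm
Step 2: Elongation = (45 / 499) * 100
Step 3: Elongation = 0.09018 * 100 = 9.018% ≈ 9.0%

9.0%


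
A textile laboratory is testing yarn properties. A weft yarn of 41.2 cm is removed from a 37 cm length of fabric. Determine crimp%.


Formula: Crimp% = ((L_yarn - L_fabric) / L_fabric) * 100
Step 1: Extension = 41.2 - 37 = 4.2 cm
Step 2: Crimp% = (4.2 / 37) * 100
Step 3: Crimp% = 0.113514 * 100 = 11.3514% ≈ 11.4%

11.4%


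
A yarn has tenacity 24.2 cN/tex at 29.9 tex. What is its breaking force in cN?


Formula: Breaking force = Tenacity * Linear density
F = 24.2 cN/tex * 29.9 tex
F = 723.58 cN

723.58 cN


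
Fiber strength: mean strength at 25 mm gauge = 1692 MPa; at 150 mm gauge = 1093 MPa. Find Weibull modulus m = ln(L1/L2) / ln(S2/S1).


Formula: m = ln(L1/L2) / ln(S2/S1)
Step 1: ln(L1/L2) = ln(25/150) = -1.79176
Step 2: S2/S1 = 1093/1692 = 0.64598
Step 3: ln(S2/S1) = ln(0.64598) = -0.43699
Step 4: m = -1.79176 / -0.43699 = 4.10

4.10 (Weibull m)


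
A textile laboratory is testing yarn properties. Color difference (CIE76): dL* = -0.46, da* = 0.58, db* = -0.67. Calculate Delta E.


Formula: Delta E = sqrt(dL*^2 + da*^2 + db*^2)
Step 1: dL*^2 = (-0.46)^2 = 0.2116
Step 2: da*^2 = 0.58^2 = 0.3364
Step 3: db*^2 = (-0.67)^2 = 0.4489
Step 4: Sum = 0.2116 + 0.3364 + 0.4489 = 0.9969
Step 5: Delta E = sqrt(0.9969) = 1.0

1.0 Delta E


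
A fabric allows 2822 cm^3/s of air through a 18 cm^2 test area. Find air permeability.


Formula: Air Permeability = Airflow / Test Area
AP = 2822 cm^3/s / 18 cm^2
AP = 156.8 cm^3/s/cm^2

156.8 cm^3/s/cm^2


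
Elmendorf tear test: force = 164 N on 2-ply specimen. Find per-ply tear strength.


Formula: Per-ply strength = Total force / Number of plies
Per-ply = 164 N / 2
Per-ply = 82 N

82 N


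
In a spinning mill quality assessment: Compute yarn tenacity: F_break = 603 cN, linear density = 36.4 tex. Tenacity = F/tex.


Formula: Tenacity = Breaking force / Linear density
Tenacity = 603 cN / 36.4 tex
Tenacity = 16.57 cN/tex

16.57 cN/tex


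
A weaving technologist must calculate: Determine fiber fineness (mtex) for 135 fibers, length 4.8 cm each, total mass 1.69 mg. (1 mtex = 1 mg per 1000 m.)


Formula: fineness (mtex) = mass (mg) / total length (km) = (mass_mg / total_length_m) * 1000
Step 1: Convert fiber length: 4.8 cm = 0.048 m
Step 2: Total fiber length = 135 * 0.048 = 6.48 m
Step 3: Linear density = 1.69 mg / 6.48 m = 0.2608 mg/m
Step 4: fineness = 0.2608 * 1000 = 260.8 mtex

260.8 mtex


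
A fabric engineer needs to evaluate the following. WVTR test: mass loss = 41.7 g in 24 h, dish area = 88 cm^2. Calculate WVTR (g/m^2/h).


Formula: WVTR = mass_loss / (area * time)
Step 1: Convert area: 88 cm^2 = 0.0088 m^2
Step 2: WVTR = 41.7 g / (0.0088 m^2 * 24 h)
Step 3: WVTR = 41.7 / 0.2112 = 197.4 g/m^2/h

197.4 g/m^2/h


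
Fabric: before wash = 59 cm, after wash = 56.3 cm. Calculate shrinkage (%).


Formula: Shrinkage% = ((L_before - L_after) / L_before) * 100
Step 1: Shrinkage = 59 - 56.3 = 2.7 cm
Step 2: Shrinkage% = (2.7 / 59) * 100
Step 3: Shrinkage% = 0.045763 * 100 = 4.5763% ≈ 4.6%

4.6%


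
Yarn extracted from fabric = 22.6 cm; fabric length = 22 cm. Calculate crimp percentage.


Formula: Crimp% = ((L_yarn - L_fabric) / L_fabric) * 100
Step 1: Extension = 22.6 - 22 = 0.6 cm
Step 2: Crimp% = (0.6 / 22) * 100
Step 3: Crimp% = 0.027273 * 100 = 2.7273% ≈ 2.7%

2.7%


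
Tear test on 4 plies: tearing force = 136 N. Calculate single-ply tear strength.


Formula: Per-ply strength = Total force / Number of plies
Per-ply = 136 N / 4
Per-ply = 34 N

34 N


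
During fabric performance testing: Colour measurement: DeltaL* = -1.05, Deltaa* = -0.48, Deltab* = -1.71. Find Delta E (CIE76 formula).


Formula: Delta E = sqrt(dL*^2 + da*^2 + db*^2)
Step 1: dL*^2 = (-1.05)^2 = 1.1025
Step 2: da*^2 = (-0.48)^2 = 0.2304
Step 3: db*^2 = (-1.71)^2 = 2.9241
Step 4: Sum = 1.1025 + 0.2304 + 2.9241 = 4.257
Step 5: Delta E = sqrt(4.257) = 2.06

2.06 Delta E


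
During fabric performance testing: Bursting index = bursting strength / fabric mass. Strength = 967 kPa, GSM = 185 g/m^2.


Formula: Bursting Index = Bursting Strength / Fabric GSM
BI = 967 kPa / 185 g/m^2
BI = 5.227 kPa/(g/m^2)

5.227 kPa/(g/m^2)


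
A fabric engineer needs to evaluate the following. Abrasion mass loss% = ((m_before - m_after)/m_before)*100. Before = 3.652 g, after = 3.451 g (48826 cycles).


Formula: Mass loss% = ((m_before - m_after) / m_before) * 100
Step 1: Mass loss = 3.652 - 3.451 = 0.201 g
Step 2: Ratio = 0.201 / 3.652 = 0.0550383
Step 3: Mass loss% = 0.0550383 * 100 = 5.50383% ≈ 5.50%

5.50%


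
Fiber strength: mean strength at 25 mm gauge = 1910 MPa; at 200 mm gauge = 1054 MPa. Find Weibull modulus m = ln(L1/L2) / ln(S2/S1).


Formula: m = ln(L1/L2) / ln(S2/S1)
Step 1: ln(L1/L2) = ln(25/200) = -2.07944
Step 2: S2/S1 = 1054/1910 = 0.55183
Step 3: ln(S2/S1) = ln(0.55183) = -0.59452
Step 4: m = -2.07944 / -0.59452 = 3.50

3.50 (Weibull m)


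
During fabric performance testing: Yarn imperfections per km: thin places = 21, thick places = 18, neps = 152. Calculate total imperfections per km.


Formula: Total = thin places + thick places + neps
Total = 21 + 18 + 152
Total = 191 imperfections/km

191 imperfections/km


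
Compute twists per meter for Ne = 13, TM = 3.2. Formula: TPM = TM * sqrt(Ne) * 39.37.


Formula: TPM = TM * sqrt(Ne) * 39.37
Step 1: sqrt(Ne) = sqrt(13) = 3.6056
Step 2: TM * sqrt(Ne) = 3.2 * 3.6056 = 11.5379
Step 3: TPM = 11.5379 * 39.37 = 454 twists/m

454 twists/m


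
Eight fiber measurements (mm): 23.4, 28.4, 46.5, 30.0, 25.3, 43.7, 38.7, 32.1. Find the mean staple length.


Formula: Mean = sum of lengths / count
Sum = 23.4 + 28.4 + 46.5 + 30.0 + 25.3 + 43.7 + 38.7 + 32.1
Sum = 268.1 mm
Mean = 268.1 / 8 = 33.51 mm

33.51 mm


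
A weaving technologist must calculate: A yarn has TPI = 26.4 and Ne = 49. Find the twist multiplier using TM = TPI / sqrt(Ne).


Formula: TM = TPI / sqrt(Ne)
Step 1: sqrt(Ne) = sqrt(49) = 7
Step 2: TM = 26.4 / 7 = 3.77

3.77 TM


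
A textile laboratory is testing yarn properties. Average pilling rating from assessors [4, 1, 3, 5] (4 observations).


Formula: Mean = sum / count
Sum = 4 + 1 + 3 + 5 = 13
Mean = 13 / 4 = 3.3

3.3


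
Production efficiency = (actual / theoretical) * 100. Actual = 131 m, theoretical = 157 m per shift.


Formula: Efficiency% = (Actual output / Theoretical output) * 100
Efficiency% = (131 / 157) * 100
Efficiency% = 0.834395 * 100 = 83.4395% ≈ 83.4%

83.4%


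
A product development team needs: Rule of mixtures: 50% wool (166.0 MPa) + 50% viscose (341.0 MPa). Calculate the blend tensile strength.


Formula: Blend property = (fraction_A * property_A) + (fraction_B * property_B)
Step 1: Contribution A = 50/100 * 166.0 MPa = 83.0 MPa
Step 2: Contribution B = 50/100 * 341.0 MPa = 170.5 MPa
Step 3: Blend tensile strength = 83.0 + 170.5 = 253.5 MPa

253.5 MPa


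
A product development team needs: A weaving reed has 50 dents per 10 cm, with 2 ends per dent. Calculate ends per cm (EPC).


Formula: EPC = (dents per 10 cm * ends per dent) / 10
Step 1: Total ends per 10 cm = 50 * 2 = 100
Step 2: EPC = 100 / 10 = 10.0 ends/cm

10.0 ends/cm


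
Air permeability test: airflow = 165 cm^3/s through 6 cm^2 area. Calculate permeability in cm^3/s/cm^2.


Formula: Air Permeability = Airflow / Test Area
AP = 165 cm^3/s / 6 cm^2
AP = 27.5 cm^3/s/cm^2

27.5 cm^3/s/cm^2


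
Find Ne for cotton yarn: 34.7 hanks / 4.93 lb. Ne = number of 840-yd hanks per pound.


Formula: Ne = hanks / mass_lb
Substituting: Ne = 34.7 / 4.93
Ne = 7.0

7.0 Ne


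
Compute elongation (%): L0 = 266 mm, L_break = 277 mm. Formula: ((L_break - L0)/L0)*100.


Formula: Elongation (%) = ((L_break - L0) / L0) * 100
Step 1: Extension = 277 - 266 = 11 mm
Step 2: Elongation = (11 / 266) * 100
Step 3: Elongation = 0.041353 * 100 = 4.1353% ≈ 4.1%

4.1%


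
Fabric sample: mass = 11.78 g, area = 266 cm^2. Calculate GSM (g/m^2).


Formula: GSM = mass_g / area_m2
Step 1: Convert area: 266 cm^2 = 266 / 10000 = 0.0266 m^2
Step 2: GSM = 11.78 g / 0.0266 m^2 = 442.9 g/m^2

442.9 g/m^2


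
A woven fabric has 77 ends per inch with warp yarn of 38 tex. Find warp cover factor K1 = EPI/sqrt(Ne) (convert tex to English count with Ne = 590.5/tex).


Formula: K1 = EPI / sqrt(Ne), with Ne = 590.5 / tex_warp
Step 1: Ne = 590.5 / 38 = 15.539
Step 2: sqrt(Ne) = sqrt(15.539) = 3.942
Step 3: K1 = 77 / 3.942 = 19.5

19.5


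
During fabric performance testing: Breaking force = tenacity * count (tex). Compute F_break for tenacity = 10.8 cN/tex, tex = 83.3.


Formula: Breaking force = Tenacity * Linear density
F = 10.8 cN/tex * 83.3 tex
F = 899.64 cN

899.64 cN


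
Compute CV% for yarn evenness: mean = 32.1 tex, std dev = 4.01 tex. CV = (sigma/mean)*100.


Formula: CV% = (standard deviation / mean) * 100
Step 1: Ratio = 4.01 / 32.1 = 0.124922
Step 2: CV% = 0.124922 * 100 = 12.4922% ≈ 12.5%

12.5%


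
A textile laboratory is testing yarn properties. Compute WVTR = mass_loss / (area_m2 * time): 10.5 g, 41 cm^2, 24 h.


Formula: WVTR = mass_loss / (area * time)
Step 1: Convert area: 41 cm^2 = 0.0041 m^2
Step 2: WVTR = 10.5 g / (0.0041 m^2 * 24 h)
Step 3: WVTR = 10.5 / 0.0984 = 106.7 g/m^2/h

106.7 g/m^2/h


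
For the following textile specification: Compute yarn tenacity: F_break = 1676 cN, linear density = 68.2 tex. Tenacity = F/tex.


Formula: Tenacity = Breaking force / Linear density
Tenacity = 1676 cN / 68.2 tex
Tenacity = 24.57 cN/tex

24.57 cN/tex


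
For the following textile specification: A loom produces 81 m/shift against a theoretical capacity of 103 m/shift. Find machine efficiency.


Formula: Efficiency% = (Actual output / Theoretical output) * 100
Efficiency% = (81 / 103) * 100
Efficiency% = 0.786408 * 100 = 78.6408% ≈ 78.6%

78.6%


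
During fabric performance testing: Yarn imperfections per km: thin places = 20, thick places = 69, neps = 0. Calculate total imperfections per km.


Formula: Total = thin places + thick places + neps
Total = 20 + 69 + 0
Total = 89 imperfections/km

89 imperfections/km


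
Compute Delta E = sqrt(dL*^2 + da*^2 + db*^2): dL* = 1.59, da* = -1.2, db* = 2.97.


Formula: Delta E = sqrt(dL*^2 + da*^2 + db*^2)
Step 1: dL*^2 = 1.59^2 = 2.5281
Step 2: da*^2 = (-1.2)^2 = 1.44
Step 3: db*^2 = 2.97^2 = 8.8209
Step 4: Sum = 2.5281 + 1.44 + 8.8209 = 12.789
Step 5: Delta E = sqrt(12.789) = 3.58

3.58 Delta E


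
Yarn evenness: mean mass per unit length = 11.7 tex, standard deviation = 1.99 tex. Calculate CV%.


Formula: CV% = (standard deviation / mean) * 100
Step 1: Ratio = 1.99 / 11.7 = 0.170085
Step 2: CV% = 0.170085 * 100 = 17.0085% ≈ 17.0%

17.0%


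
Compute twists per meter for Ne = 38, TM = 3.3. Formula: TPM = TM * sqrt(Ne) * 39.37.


Formula: TPM = TM * sqrt(Ne) * 39.37
Step 1: sqrt(Ne) = sqrt(38) = 6.1644
Step 2: TM * sqrt(Ne) = 3.3 * 6.1644 = 20.3425
Step 3: TPM = 20.3425 * 39.37 = 801 twists/m

801 twists/m


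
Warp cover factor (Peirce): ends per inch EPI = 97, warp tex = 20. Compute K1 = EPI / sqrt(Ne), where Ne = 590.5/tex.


Formula: K1 = EPI / sqrt(Ne), with Ne = 590.5 / tex_warp
Step 1: Ne = 590.5 / 20 = 29.525
Step 2: sqrt(Ne) = sqrt(29.525) = 5.4337
Step 3: K1 = 97 / 5.4337 = 17.9

17.9


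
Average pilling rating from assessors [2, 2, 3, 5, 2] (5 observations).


Formula: Mean = sum / count
Sum = 2 + 2 + 3 + 5 + 2 = 14
Mean = 14 / 5 = 2.8

2.8


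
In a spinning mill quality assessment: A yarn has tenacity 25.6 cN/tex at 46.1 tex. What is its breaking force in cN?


Formula: Breaking force = Tenacity * Linear density
F = 25.6 cN/tex * 46.1 tex
F = 1180.16 cN

1180.16 cN


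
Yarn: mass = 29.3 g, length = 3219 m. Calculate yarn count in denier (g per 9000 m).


Formula: den = (mass_g / length_m) * 9000
Substituting: den = (29.3 / 3219) * 9000
Intermediate: 29.3 / 3219 = 0.00910221 g/m
den = 0.00910221 * 9000 = 81.9 denier

81.9 denier


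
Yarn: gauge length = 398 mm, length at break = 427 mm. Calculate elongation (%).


Formula: Elongation (%) = ((L_break - L0) / L0) * 100
Step 1: Extension = 427 - 398 = 29 mm
Step 2: Elongation = (29 / 398) * 100
Step 3: Elongation = 0.072864 * 100 = 7.2864% ≈ 7.3%

7.3%


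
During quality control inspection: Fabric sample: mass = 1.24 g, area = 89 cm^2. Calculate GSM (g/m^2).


Formula: GSM = mass_g / area_m2
Step 1: Convert area: 89 cm^2 = 89 / 10000 = 0.0089 m^2
Step 2: GSM = 1.24 g / 0.0089 m^2 = 139.3 g/m^2

139.3 g/m^2


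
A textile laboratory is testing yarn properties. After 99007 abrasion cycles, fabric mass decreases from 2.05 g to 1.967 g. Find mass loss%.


Formula: Mass loss% = ((m_before - m_after) / m_before) * 100
Step 1: Mass loss = 2.05 - 1.967 = 0.083 g
Step 2: Ratio = 0.083 / 2.05 = 0.0404878
Step 3: Mass loss% = 0.0404878 * 100 = 4.04878% ≈ 4.05%

4.05%


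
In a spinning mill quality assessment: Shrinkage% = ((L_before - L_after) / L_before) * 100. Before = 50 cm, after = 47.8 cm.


Formula: Shrinkage% = ((L_before - L_after) / L_before) * 100
Step 1: Shrinkage = 50 - 47.8 = 2.2 cm
Step 2: Shrinkage% = (2.2 / 50) * 100
Step 3: Shrinkage% = 0.044 * 100 = 4.4%

4.4%


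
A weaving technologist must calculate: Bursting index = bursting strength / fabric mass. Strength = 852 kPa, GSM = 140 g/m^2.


Formula: Bursting Index = Bursting Strength / Fabric GSM
BI = 852 kPa / 140 g/m^2
BI = 6.086 kPa/(g/m^2)

6.086 kPa/(g/m^2)


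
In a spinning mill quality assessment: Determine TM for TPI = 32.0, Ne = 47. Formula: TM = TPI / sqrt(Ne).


Formula: TM = TPI / sqrt(Ne)
Step 1: sqrt(Ne) = sqrt(47) = 6.8557
Step 2: TM = 32.0 / 6.8557 = 4.67

4.67 TM


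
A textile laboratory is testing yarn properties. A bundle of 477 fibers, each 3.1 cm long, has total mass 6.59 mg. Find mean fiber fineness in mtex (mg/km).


Formula: fineness (mtex) = mass (mg) / total length (km) = (mass_mg / total_length_m) * 1000
Step 1: Convert fiber length: 3.1 cm = 0.031 m
Step 2: Total fiber length = 477 * 0.031 = 14.787 m
Step 3: Linear density = 6.59 mg / 14.787 m = 0.4457 mg/m
Step 4: fineness = 0.4457 * 1000 = 445.7 mtex

445.7 mtex


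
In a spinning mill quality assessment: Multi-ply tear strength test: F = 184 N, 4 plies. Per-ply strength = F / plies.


Formula: Per-ply strength = Total force / Number of plies
Per-ply = 184 N / 4
Per-ply = 46 N

46 N


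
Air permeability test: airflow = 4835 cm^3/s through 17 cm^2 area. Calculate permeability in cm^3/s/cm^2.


Formula: Air Permeability = Airflow / Test Area
AP = 4835 cm^3/s / 17 cm^2
AP = 284.4 cm^3/s/cm^2

284.4 cm^3/s/cm^2


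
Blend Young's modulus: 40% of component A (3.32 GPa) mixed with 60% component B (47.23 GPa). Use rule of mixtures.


Formula: Blend property = (fraction_A * property_A) + (fraction_B * property_B)
Step 1: Contribution A = 40/100 * 3.32 GPa = 1.328 GPa
Step 2: Contribution B = 60/100 * 47.23 GPa = 28.338 GPa
Step 3: Blend Young's modulus = 1.328 + 28.338 = 29.666 GPa

29.666 GPa


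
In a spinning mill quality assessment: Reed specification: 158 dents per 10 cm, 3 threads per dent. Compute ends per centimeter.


Formula: EPC = (dents per 10 cm * ends per dent) / 10
Step 1: Total ends per 10 cm = 158 * 3 = 474
Step 2: EPC = 474 / 10 = 47.4 ends/cm

47.4 ends/cm


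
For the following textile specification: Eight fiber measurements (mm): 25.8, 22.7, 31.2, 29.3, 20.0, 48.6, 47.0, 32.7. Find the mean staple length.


Formula: Mean = sum of lengths / count
Sum = 25.8 + 22.7 + 31.2 + 29.3 + 20.0 + 48.6 + 47.0 + 32.7
Sum = 257.3 mm
Mean = 257.3 / 8 = 32.16 mm

32.16 mm


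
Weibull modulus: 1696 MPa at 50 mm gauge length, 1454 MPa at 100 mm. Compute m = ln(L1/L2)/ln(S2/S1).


Formula: m = ln(L1/L2) / ln(S2/S1)
Step 1: ln(L1/L2) = ln(50/100) = -0.69315
Step 2: S2/S1 = 1454/1696 = 0.85731
Step 3: ln(S2/S1) = ln(0.85731) = -0.15396
Step 4: m = -0.69315 / -0.15396 = 4.50

4.50 (Weibull m)


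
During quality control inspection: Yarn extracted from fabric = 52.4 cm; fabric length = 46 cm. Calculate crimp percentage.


Formula: Crimp% = ((L_yarn - L_fabric) / L_fabric) * 100
Step 1: Extension = 52.4 - 46 = 6.4 cm
Step 2: Crimp% = (6.4 / 46) * 100
Step 3: Crimp% = 0.13913 * 100 = 13.913% ≈ 13.9%

13.9%


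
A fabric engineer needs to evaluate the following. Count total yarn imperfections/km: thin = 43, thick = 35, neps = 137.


Formula: Total = thin places + thick places + neps
Total = 43 + 35 + 137
Total = 215 imperfections/km

215 imperfections/km


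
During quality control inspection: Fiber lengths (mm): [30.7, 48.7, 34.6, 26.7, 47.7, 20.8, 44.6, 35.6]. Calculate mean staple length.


Formula: Mean = sum of lengths / count
Sum = 30.7 + 48.7 + 34.6 + 26.7 + 47.7 + 20.8 + 44.6 + 35.6
Sum = 289.4 mm
Mean = 289.4 / 8 = 36.18 mm

36.18 mm


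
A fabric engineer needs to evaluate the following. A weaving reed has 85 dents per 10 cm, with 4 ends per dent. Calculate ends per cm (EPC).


Formula: EPC = (dents per 10 cm * ends per dent) / 10
Step 1: Total ends per 10 cm = 85 * 4 = 340
Step 2: EPC = 340 / 10 = 34.0 ends/cm

34.0 ends/cm


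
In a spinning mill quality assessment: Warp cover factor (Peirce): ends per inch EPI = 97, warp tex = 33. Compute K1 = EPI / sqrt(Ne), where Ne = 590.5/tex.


Formula: K1 = EPI / sqrt(Ne), with Ne = 590.5 / tex_warp
Step 1: Ne = 590.5 / 33 = 17.894
Step 2: sqrt(Ne) = sqrt(17.894) = 4.2301
Step 3: K1 = 97 / 4.2301 = 22.9

22.9


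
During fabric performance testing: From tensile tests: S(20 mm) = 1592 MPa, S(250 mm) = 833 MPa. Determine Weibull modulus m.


Formula: m = ln(L1/L2) / ln(S2/S1)
Step 1: ln(L1/L2) = ln(20/250) = -2.52573
Step 2: S2/S1 = 833/1592 = 0.52324
Step 3: ln(S2/S1) = ln(0.52324) = -0.64772
Step 4: m = -2.52573 / -0.64772 = 3.90

3.90 (Weibull m)


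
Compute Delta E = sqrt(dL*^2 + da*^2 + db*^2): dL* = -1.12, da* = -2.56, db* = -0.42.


Formula: Delta E = sqrt(dL*^2 + da*^2 + db*^2)
Step 1: dL*^2 = (-1.12)^2 = 1.2544
Step 2: da*^2 = (-2.56)^2 = 6.5536
Step 3: db*^2 = (-0.42)^2 = 0.1764
Step 4: Sum = 1.2544 + 6.5536 + 0.1764 = 7.9844
Step 5: Delta E = sqrt(7.9844) = 2.83

2.83 Delta E


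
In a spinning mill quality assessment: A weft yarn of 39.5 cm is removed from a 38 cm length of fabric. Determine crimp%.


Formula: Crimp% = ((L_yarn - L_fabric) / L_fabric) * 100
Step 1: Extension = 39.5 - 38 = 1.5 cm
Step 2: Crimp% = (1.5 / 38) * 100
Step 3: Crimp% = 0.039474 * 100 = 3.9474% ≈ 3.9%

3.9%


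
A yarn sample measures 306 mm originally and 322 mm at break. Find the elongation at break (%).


Formula: Elongation (%) = ((L_break - L0) / L0) * 100
Step 1: Extension = 322 - 306 = 16 mm
Step 2: Elongation = (16 / 306) * 100
Step 3: Elongation = 0.052288 * 100 = 5.2288% ≈ 5.2%

5.2%


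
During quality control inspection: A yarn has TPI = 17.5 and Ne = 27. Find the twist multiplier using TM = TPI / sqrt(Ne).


Formula: TM = TPI / sqrt(Ne)
Step 1: sqrt(Ne) = sqrt(27) = 5.1962
Step 2: TM = 17.5 / 5.1962 = 3.37

3.37 TM


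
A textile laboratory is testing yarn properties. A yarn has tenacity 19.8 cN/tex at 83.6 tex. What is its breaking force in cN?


Formula: Breaking force = Tenacity * Linear density
F = 19.8 cN/tex * 83.6 tex
F = 1655.28 cN

1655.28 cN


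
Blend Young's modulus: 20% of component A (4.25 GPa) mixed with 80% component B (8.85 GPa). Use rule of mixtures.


Formula: Blend property = (fraction_A * property_A) + (fraction_B * property_B)
Step 1: Contribution A = 20/100 * 4.25 GPa = 0.85 GPa
Step 2: Contribution B = 80/100 * 8.85 GPa = 7.08 GPa
Step 3: Blend Young's modulus = 0.85 + 7.08 = 7.93 GPa

7.93 GPa


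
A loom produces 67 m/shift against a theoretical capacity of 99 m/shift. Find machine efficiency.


Formula: Efficiency% = (Actual output / Theoretical output) * 100
Efficiency% = (67 / 99) * 100
Efficiency% = 0.676768 * 100 = 67.6768% ≈ 67.7%

67.7%


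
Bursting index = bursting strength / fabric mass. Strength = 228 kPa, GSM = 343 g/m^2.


Formula: Bursting Index = Bursting Strength / Fabric GSM
BI = 228 kPa / 343 g/m^2
BI = 0.665 kPa/(g/m^2)

0.665 kPa/(g/m^2)


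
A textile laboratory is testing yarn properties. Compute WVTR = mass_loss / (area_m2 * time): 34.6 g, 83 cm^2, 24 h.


Formula: WVTR = mass_loss / (area * time)
Step 1: Convert area: 83 cm^2 = 0.0083 m^2
Step 2: WVTR = 34.6 g / (0.0083 m^2 * 24 h)
Step 3: WVTR = 34.6 / 0.1992 = 173.7 g/m^2/h

173.7 g/m^2/h


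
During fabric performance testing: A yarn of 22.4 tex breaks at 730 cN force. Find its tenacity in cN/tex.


Formula: Tenacity = Breaking force / Linear density
Tenacity = 730 cN / 22.4 tex
Tenacity = 32.59 cN/tex

32.59 cN/tex


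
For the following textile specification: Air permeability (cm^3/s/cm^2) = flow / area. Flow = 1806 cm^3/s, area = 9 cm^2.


Formula: Air Permeability = Airflow / Test Area
AP = 1806 cm^3/s / 9 cm^2
AP = 200.7 cm^3/s/cm^2

200.7 cm^3/s/cm^2


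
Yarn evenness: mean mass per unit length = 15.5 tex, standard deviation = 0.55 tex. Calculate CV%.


Formula: CV% = (standard deviation / mean) * 100
Step 1: Ratio = 0.55 / 15.5 = 0.035484
Step 2: CV% = 0.035484 * 100 = 3.5484% ≈ 3.5%

3.5%


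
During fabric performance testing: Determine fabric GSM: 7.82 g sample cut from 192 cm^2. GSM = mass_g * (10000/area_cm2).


Formula: GSM = mass_g / area_m2
Step 1: Convert area: 192 cm^2 = 192 / 10000 = 0.0192 m^2
Step 2: GSM = 7.82 g / 0.0192 m^2 = 407.3 g/m^2

407.3 g/m^2


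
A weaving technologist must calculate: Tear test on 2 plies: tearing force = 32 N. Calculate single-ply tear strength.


Formula: Per-ply strength = Total force / Number of plies
Per-ply = 32 N / 2
Per-ply = 16 N

16 N


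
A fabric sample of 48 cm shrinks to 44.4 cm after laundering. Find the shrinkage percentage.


Formula: Shrinkage% = ((L_before - L_after) / L_before) * 100
Step 1: Shrinkage = 48 - 44.4 = 3.6 cm
Step 2: Shrinkage% = (3.6 / 48) * 100
Step 3: Shrinkage% = 0.075 * 100 = 7.5%

7.5%


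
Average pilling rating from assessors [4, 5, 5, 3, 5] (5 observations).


Formula: Mean = sum / count
Sum = 4 + 5 + 5 + 3 + 5 = 22
Mean = 22 / 5 = 4.4

4.4


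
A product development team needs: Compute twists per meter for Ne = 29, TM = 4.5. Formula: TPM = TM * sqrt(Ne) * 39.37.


Formula: TPM = TM * sqrt(Ne) * 39.37
Step 1: sqrt(Ne) = sqrt(29) = 5.3852
Step 2: TM * sqrt(Ne) = 4.5 * 5.3852 = 24.2334
Step 3: TPM = 24.2334 * 39.37 = 954 twists/m

954 twists/m


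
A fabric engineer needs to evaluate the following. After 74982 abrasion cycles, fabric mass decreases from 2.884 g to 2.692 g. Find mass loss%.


Formula: Mass loss% = ((m_before - m_after) / m_before) * 100
Step 1: Mass loss = 2.884 - 2.692 = 0.192 g
Step 2: Ratio = 0.192 / 2.884 = 0.0665742
Step 3: Mass loss% = 0.0665742 * 100 = 6.65742% ≈ 6.66%

6.66%


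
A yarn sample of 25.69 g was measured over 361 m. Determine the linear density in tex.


Formula: Tex = (mass_g / length_m) * 1000
Substituting: Tex = (25.69 / 361) * 1000
Intermediate: 25.69 / 361 = 0.07116343 g/m
Tex = 0.07116343 * 1000 = 71.16 tex

71.16 tex


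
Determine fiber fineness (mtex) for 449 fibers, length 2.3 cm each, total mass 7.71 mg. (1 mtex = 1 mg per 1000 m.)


Formula: fineness (mtex) = mass (mg) / total length (km) = (mass_mg / total_length_m) * 1000
Step 1: Convert fiber length: 2.3 cm = 0.023 m
Step 2: Total fiber length = 449 * 0.023 = 10.327 m
Step 3: Linear density = 7.71 mg / 10.327 m = 0.7466 mg/m
Step 4: fineness = 0.7466 * 1000 = 746.6 mtex

746.6 mtex


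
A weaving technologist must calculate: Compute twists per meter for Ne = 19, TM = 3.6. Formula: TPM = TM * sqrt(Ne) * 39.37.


Formula: TPM = TM * sqrt(Ne) * 39.37
Step 1: sqrt(Ne) = sqrt(19) = 4.3589
Step 2: TM * sqrt(Ne) = 3.6 * 4.3589 = 15.692
Step 3: TPM = 15.692 * 39.37 = 618 twists/m

618 twists/m


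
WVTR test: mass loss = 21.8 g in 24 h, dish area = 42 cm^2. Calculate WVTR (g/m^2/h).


Formula: WVTR = mass_loss / (area * time)
Step 1: Convert area: 42 cm^2 = 0.0042 m^2
Step 2: WVTR = 21.8 g / (0.0042 m^2 * 24 h)
Step 3: WVTR = 21.8 / 0.1008 = 216.3 g/m^2/h

216.3 g/m^2/h


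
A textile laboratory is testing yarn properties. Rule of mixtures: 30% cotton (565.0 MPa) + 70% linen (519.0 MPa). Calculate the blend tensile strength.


Formula: Blend property = (fraction_A * property_A) + (fraction_B * property_B)
Step 1: Contribution A = 30/100 * 565.0 MPa = 169.5 MPa
Step 2: Contribution B = 70/100 * 519.0 MPa = 363.3 MPa
Step 3: Blend tensile strength = 169.5 + 363.3 = 532.8 MPa

532.8 MPa


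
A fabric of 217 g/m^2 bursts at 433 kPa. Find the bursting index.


Formula: Bursting Index = Bursting Strength / Fabric GSM
BI = 433 kPa / 217 g/m^2
BI = 1.995 kPa/(g/m^2)

1.995 kPa/(g/m^2)


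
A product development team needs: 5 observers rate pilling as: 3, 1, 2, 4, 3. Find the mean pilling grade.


Formula: Mean = sum / count
Sum = 3 + 1 + 2 + 4 + 3 = 13
Mean = 13 / 5 = 2.6

2.6


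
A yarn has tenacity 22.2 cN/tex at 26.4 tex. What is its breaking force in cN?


Formula: Breaking force = Tenacity * Linear density
F = 22.2 cN/tex * 26.4 tex
F = 586.08 cN

586.08 cN


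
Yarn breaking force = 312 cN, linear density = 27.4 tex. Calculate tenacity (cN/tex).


Formula: Tenacity = Breaking force / Linear density
Tenacity = 312 cN / 27.4 tex
Tenacity = 11.39 cN/tex

11.39 cN/tex


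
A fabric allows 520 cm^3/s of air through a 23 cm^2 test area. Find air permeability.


Formula: Air Permeability = Airflow / Test Area
AP = 520 cm^3/s / 23 cm^2
AP = 22.6 cm^3/s/cm^2

22.6 cm^3/s/cm^2


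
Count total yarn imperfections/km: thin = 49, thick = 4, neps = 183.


Formula: Total = thin places + thick places + neps
Total = 49 + 4 + 183
Total = 236 imperfections/km

236 imperfections/km


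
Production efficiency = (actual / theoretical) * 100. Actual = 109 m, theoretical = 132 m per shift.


Formula: Efficiency% = (Actual output / Theoretical output) * 100
Efficiency% = (109 / 132) * 100
Efficiency% = 0.825758 * 100 = 82.5758% ≈ 82.6%

82.6%


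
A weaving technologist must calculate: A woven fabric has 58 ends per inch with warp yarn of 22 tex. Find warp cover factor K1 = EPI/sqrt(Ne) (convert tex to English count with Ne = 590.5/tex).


Formula: K1 = EPI / sqrt(Ne), with Ne = 590.5 / tex_warp
Step 1: Ne = 590.5 / 22 = 26.841
Step 2: sqrt(Ne) = sqrt(26.841) = 5.1808
Step 3: K1 = 58 / 5.1808 = 11.2

11.2


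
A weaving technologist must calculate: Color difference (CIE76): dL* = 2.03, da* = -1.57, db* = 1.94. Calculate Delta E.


Formula: Delta E = sqrt(dL*^2 + da*^2 + db*^2)
Step 1: dL*^2 = 2.03^2 = 4.1209
Step 2: da*^2 = (-1.57)^2 = 2.4649
Step 3: db*^2 = 1.94^2 = 3.7636
Step 4: Sum = 4.1209 + 2.4649 + 3.7636 = 10.3494
Step 5: Delta E = sqrt(10.3494) = 3.22

3.22 Delta E


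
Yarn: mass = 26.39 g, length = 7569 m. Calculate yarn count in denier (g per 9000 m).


Formula: den = (mass_g / length_m) * 9000
Substituting: den = (26.39 / 7569) * 9000
Intermediate: 26.39 / 7569 = 0.00348659 g/m
den = 0.00348659 * 9000 = 31.4 denier

31.4 denier


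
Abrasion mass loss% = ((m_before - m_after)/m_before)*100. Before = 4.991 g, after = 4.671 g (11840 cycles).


Formula: Mass loss% = ((m_before - m_after) / m_before) * 100
Step 1: Mass loss = 4.991 - 4.671 = 0.32 g
Step 2: Ratio = 0.32 / 4.991 = 0.0641154
Step 3: Mass loss% = 0.0641154 * 100 = 6.41154% ≈ 6.41%

6.41%


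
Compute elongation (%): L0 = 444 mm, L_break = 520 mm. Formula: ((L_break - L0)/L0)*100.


Formula: Elongation (%) = ((L_break - L0) / L0) * 100
Step 1: Extension = 520 - 444 = 76 mm
Step 2: Elongation = (76 / 444) * 100
Step 3: Elongation = 0.171171 * 100 = 17.1171% ≈ 17.1%

17.1%


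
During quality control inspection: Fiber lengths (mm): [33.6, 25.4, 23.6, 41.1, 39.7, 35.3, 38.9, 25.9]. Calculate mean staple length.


Formula: Mean = sum of lengths / count
Sum = 33.6 + 25.4 + 23.6 + 41.1 + 39.7 + 35.3 + 38.9 + 25.9
Sum = 263.5 mm
Mean = 263.5 / 8 = 32.94 mm

32.94 mm


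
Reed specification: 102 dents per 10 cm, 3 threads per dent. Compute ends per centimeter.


Formula: EPC = (dents per 10 cm * ends per dent) / 10
Step 1: Total ends per 10 cm = 102 * 3 = 306
Step 2: EPC = 306 / 10 = 30.6 ends/cm

30.6 ends/cm


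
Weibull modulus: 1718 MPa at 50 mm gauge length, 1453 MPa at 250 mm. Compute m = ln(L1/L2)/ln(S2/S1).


Formula: m = ln(L1/L2) / ln(S2/S1)
Step 1: ln(L1/L2) = ln(50/250) = -1.60944
Step 2: S2/S1 = 1453/1718 = 0.84575
Step 3: ln(S2/S1) = ln(0.84575) = -0.16753
Step 4: m = -1.60944 / -0.16753 = 9.61

9.61 (Weibull m)


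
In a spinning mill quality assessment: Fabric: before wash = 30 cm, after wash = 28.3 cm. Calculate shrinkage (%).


Formula: Shrinkage% = ((L_before - L_after) / L_before) * 100
Step 1: Shrinkage = 30 - 28.3 = 1.7 cm
Step 2: Shrinkage% = (1.7 / 30) * 100
Step 3: Shrinkage% = 0.056667 * 100 = 5.6667% ≈ 5.7%

5.7%


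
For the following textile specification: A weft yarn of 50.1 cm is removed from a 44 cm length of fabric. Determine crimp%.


Formula: Crimp% = ((L_yarn - L_fabric) / L_fabric) * 100
Step 1: Extension = 50.1 - 44 = 6.1 cm
Step 2: Crimp% = (6.1 / 44) * 100
Step 3: Crimp% = 0.138636 * 100 = 13.8636% ≈ 13.9%

13.9%


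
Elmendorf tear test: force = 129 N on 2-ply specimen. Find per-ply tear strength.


Formula: Per-ply strength = Total force / Number of plies
Per-ply = 129 N / 2
Per-ply = 64.5 N

64.5 N


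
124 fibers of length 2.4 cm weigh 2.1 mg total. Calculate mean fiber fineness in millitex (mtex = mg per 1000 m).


Formula: fineness (mtex) = mass (mg) / total length (km) = (mass_mg / total_length_m) * 1000
Step 1: Convert fiber length: 2.4 cm = 0.024 m
Step 2: Total fiber length = 124 * 0.024 = 2.976 m
Step 3: Linear density = 2.1 mg / 2.976 m = 0.7056 mg/m
Step 4: fineness = 0.7056 * 1000 = 705.6 mtex

705.6 mtex


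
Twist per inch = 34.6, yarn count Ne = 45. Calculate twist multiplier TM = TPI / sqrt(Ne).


Formula: TM = TPI / sqrt(Ne)
Step 1: sqrt(Ne) = sqrt(45) = 6.7082
Step 2: TM = 34.6 / 6.7082 = 5.16

5.16 TM


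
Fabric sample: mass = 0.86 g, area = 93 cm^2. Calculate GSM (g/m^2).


Formula: GSM = mass_g / area_m2
Step 1: Convert area: 93 cm^2 = 93 / 10000 = 0.0093 m^2
Step 2: GSM = 0.86 g / 0.0093 m^2 = 92.5 g/m^2

92.5 g/m^2


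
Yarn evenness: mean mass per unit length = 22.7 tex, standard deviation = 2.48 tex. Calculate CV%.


Formula: CV% = (standard deviation / mean) * 100
Step 1: Ratio = 2.48 / 22.7 = 0.109251
Step 2: CV% = 0.109251 * 100 = 10.9251% ≈ 10.9%

10.9%


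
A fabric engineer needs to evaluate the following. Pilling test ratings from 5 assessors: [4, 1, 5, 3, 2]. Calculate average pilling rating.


Formula: Mean = sum / count
Sum = 4 + 1 + 5 + 3 + 2 = 15
Mean = 15 / 5 = 3.0

3.0


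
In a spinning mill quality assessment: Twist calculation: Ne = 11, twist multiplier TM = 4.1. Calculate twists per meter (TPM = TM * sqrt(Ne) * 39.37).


Formula: TPM = TM * sqrt(Ne) * 39.37
Step 1: sqrt(Ne) = sqrt(11) = 3.3166
Step 2: TM * sqrt(Ne) = 4.1 * 3.3166 = 13.5981
Step 3: TPM = 13.5981 * 39.37 = 535 twists/m

535 twists/m


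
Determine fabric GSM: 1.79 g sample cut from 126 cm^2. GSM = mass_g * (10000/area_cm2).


Formula: GSM = mass_g / area_m2
Step 1: Convert area: 126 cm^2 = 126 / 10000 = 0.0126 m^2
Step 2: GSM = 1.79 g / 0.0126 m^2 = 142.1 g/m^2

142.1 g/m^2
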